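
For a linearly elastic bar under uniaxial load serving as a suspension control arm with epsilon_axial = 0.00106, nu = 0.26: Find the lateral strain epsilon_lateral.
Model: a linearly elastic bar under uniaxial load, so epsilon_lateral = -nu·epsilon_axial.
Substitute:
  epsilon_lateral = -(0.26 × 0.00106)
  epsilon_lateral = -0.0002756
Final answer: epsilon_lateral = -0.0002756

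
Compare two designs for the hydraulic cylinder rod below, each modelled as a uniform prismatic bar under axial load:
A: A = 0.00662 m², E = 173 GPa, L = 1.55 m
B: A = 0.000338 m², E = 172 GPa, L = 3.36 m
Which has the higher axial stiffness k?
Model: a uniform prismatic bar under axial load, so k = (A·E) / L (SI units).
  A: k = (0.00662 × (1.73 × 10¹¹)) / 1.55 = 7.389 × 10⁸ N/m = 738.9 MN/m
  B: k = (0.000338 × (1.72 × 10¹¹)) / 3.36 = 1.73 × 10⁷ N/m = 17.3 MN/m
738.9 MN/m > 17.3 MN/m, so A is larger.
Final answer: A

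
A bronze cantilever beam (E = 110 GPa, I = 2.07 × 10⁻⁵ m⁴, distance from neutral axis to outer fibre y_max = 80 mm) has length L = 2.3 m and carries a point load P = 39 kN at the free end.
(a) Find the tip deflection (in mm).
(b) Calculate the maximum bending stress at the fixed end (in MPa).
(a) Tip deflection of a cantilever with an end point load: δ = P·L^3 / (3·E·I). Convert P = 39 kN = 39000 N, E = 110 GPa = 1.1 × 10¹¹ Pa.
  δ = (39000 × 2.3^3) / (3 × (1.1 × 10¹¹) × (2.07 × 10⁻⁵)) = 0.06946 m = 69.46 mm
(b) Maximum bending moment at the fixed end: M = P·L = 39000 × 2.3 = 89700 N·m. Convert y_max = 80 mm = 0.08 m.
  σ = M·y_max / I = (89700 × 0.08) / (2.07 × 10⁻⁵) = 3.467 × 10⁸ Pa = 346.7 MPa
Final answer: (a) δ = 69.46 mm, (b) σ = 346.7 MPa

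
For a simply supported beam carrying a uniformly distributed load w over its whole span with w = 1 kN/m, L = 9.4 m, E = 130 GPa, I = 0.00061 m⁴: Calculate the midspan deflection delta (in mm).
Model: a simply supported beam carrying a uniformly distributed load w over its whole span, so delta = (5·w·L^4) / (384·E·I).
Convert to SI units:
  w = 1 kN/m = 1000 N/m
  E = 130 GPa = 1.3 × 10¹¹ Pa
Substitute:
  delta = (5 × 1000 × 9.4^4) / (384 × (1.3 × 10¹¹) × 0.00061)
  delta = 0.001282 m
Convert: delta = 0.001282 m = 1.282 mm
Final answer: delta = 1.282 mm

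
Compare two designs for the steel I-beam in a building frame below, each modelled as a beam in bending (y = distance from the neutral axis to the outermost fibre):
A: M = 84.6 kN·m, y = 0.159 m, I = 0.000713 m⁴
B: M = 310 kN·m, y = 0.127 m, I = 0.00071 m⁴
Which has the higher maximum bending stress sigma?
Model: a beam in bending (y = distance from the neutral axis to the outermost fibre), so sigma = (M·y) / I (SI units).
  A: sigma = (84600 × 0.159) / 0.000713 = 1.887 × 10⁷ Pa = 18.87 MPa
  B: sigma = (310000 × 0.127) / 0.00071 = 5.545 × 10⁷ Pa = 55.45 MPa
55.45 MPa > 18.87 MPa, so B is larger.
Final answer: B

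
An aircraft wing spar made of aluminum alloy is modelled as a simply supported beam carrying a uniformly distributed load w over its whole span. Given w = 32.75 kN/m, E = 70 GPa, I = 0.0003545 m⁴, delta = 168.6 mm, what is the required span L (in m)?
Model: a simply supported beam carrying a uniformly distributed load w over its whole span, so delta = (5·w·L^4) / (384·E·I).
Solve for L: L = ((384·delta·E·I) / (5·w))^(1/4).
Convert to SI units:
  w = 32.75 kN/m = 32750 N/m
  E = 70 GPa = 7 × 10¹⁰ Pa
  delta = 168.6 mm = 0.1686 m
Substitute:
  L = ((384 × 0.1686 × (7 × 10¹⁰) × 0.0003545) / (5 × 32750))^(1/4)
  L = 9.952 m
Final answer: L = 9.952 m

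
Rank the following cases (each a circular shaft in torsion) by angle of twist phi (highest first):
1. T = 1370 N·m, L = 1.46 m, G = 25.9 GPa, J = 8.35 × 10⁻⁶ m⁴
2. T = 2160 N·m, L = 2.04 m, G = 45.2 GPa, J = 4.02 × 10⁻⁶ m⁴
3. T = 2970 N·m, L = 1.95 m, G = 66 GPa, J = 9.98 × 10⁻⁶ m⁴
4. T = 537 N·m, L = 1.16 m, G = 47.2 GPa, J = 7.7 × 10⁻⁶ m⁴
Model: a circular shaft in torsion, so phi = (T·L) / (G·J) (SI units).
  Case 1: phi = (1370 × 1.46) / ((2.59 × 10¹⁰) × (8.35 × 10⁻⁶)) = 0.009249 rad = 0.5299°
  Case 2: phi = (2160 × 2.04) / ((4.52 × 10¹⁰) × (4.02 × 10⁻⁶)) = 0.02425 rad = 1.389°
  Case 3: phi = (2970 × 1.95) / ((6.6 × 10¹⁰) × (9.98 × 10⁻⁶)) = 0.008793 rad = 0.5038°
  Case 4: phi = (537 × 1.16) / ((4.72 × 10¹⁰) × (7.7 × 10⁻⁶)) = 0.001714 rad = 0.0982°
Ordering: 1.389° (case 2) > 0.5299° (case 1) > 0.5038° (case 3) > 0.0982° (case 4)
Final answer: 2, 1, 3, 4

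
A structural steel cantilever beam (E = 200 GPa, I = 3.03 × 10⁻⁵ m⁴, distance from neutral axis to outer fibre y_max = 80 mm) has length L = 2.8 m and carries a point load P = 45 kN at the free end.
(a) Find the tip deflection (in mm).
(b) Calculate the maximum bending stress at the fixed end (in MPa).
(a) Tip deflection of a cantilever with an end point load: δ = P·L^3 / (3·E·I). Convert P = 45 kN = 45000 N, E = 200 GPa = 2 × 10¹¹ Pa.
  δ = (45000 × 2.8^3) / (3 × (2 × 10¹¹) × (3.03 × 10⁻⁵)) = 0.05434 m = 54.34 mm
(b) Maximum bending moment at the fixed end: M = P·L = 45000 × 2.8 = 126000 N·m. Convert y_max = 80 mm = 0.08 m.
  σ = M·y_max / I = (126000 × 0.08) / (3.03 × 10⁻⁵) = 3.327 × 10⁸ Pa = 332.7 MPa
Final answer: (a) δ = 54.34 mm, (b) σ = 332.7 MPa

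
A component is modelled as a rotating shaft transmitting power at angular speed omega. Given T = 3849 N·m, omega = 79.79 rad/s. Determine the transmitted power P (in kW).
Model: a rotating shaft transmitting power at angular speed omega, so P = T·omega.
Substitute:
  P = 3849 × 79.79
  P = 307100 W
Convert: P = 307100 W = 307.1 kW
Final answer: P = 307.1 kW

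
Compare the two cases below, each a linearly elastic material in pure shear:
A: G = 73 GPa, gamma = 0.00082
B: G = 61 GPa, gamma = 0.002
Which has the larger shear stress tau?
Model: a linearly elastic material in pure shear, so tau = G·gamma (SI units).
  A: tau = (7.3 × 10¹⁰) × 0.00082 = 5.986 × 10⁷ Pa = 59.86 MPa
  B: tau = (6.1 × 10¹⁰) × 0.002 = 1.22 × 10⁸ Pa = 122 MPa
122 MPa > 59.86 MPa, so B is larger.
Final answer: B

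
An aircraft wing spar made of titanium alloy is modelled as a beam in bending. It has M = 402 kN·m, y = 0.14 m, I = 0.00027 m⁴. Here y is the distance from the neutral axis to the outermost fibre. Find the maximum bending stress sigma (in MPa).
Model: a beam in bending, so sigma = (M·y) / I.
Convert to SI units:
  M = 402 kN·m = 402000 N·m
Substitute:
  sigma = (402000 × 0.14) / 0.00027
  sigma = 2.084 × 10⁸ Pa
Convert: sigma = 2.084 × 10⁸ Pa = 208.4 MPa
Final answer: sigma = 208.4 MPa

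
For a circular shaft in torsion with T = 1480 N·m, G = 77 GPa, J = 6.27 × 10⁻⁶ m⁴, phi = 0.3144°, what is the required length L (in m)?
Model: a circular shaft in torsion, so phi = (T·L) / (G·J).
Solve for L: L = (phi·G·J) / T.
Convert to SI units:
  G = 77 GPa = 7.7 × 10¹⁰ Pa
  phi = 0.3144° = 0.005487 rad
Substitute:
  L = (0.005487 × (7.7 × 10¹⁰) × (6.27 × 10⁻⁶)) / 1480
  L = 1.79 m
Final answer: L = 1.79 m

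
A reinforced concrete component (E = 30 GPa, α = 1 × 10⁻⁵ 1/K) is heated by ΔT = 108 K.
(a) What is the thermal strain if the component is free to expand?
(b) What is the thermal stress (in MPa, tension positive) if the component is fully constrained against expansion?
(a) Free thermal strain ε_th = α·ΔT = (1 × 10⁻⁵) × 108 = 0.00108
(b) Fully constrained, the expansion is suppressed, so σ = -E·α·ΔT. Convert E = 30 GPa = 3 × 10¹⁰ Pa.
  σ = -(3 × 10¹⁰) × (1 × 10⁻⁵) × 108 = -3.24 × 10⁷ Pa = -32.4 MPa (compressive)
Final answer: (a) ε_th = 0.00108, (b) σ = -32.4 MPa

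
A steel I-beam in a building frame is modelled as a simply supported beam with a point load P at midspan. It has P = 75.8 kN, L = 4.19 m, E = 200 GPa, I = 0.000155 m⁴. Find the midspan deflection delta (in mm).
Model: a simply supported beam with a point load P at midspan, so delta = (P·L^3) / (48·E·I).
Convert to SI units:
  P = 75.8 kN = 75800 N
  E = 200 GPa = 2 × 10¹¹ Pa
Substitute:
  delta = (75800 × 4.19^3) / (48 × (2 × 10¹¹) × 0.000155)
  delta = 0.003747 m
Convert: delta = 0.003747 m = 3.747 mm
Final answer: delta = 3.747 mm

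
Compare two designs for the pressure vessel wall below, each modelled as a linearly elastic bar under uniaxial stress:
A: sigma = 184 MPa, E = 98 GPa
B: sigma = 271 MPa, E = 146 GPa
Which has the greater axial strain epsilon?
Model: a linearly elastic bar under uniaxial stress, so epsilon = sigma / E (SI units).
  A: epsilon = (1.84 × 10⁸) / (9.8 × 10¹⁰) = 0.001878
  B: epsilon = (2.71 × 10⁸) / (1.46 × 10¹¹) = 0.001856
0.001878 > 0.001856, so A is larger.
Final answer: A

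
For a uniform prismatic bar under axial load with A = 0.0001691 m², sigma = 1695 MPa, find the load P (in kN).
Model: a uniform prismatic bar under axial load, so sigma = P / A.
Solve for P: P = sigma·A.
Convert to SI units:
  sigma = 1695 MPa = 1.695 × 10⁹ Pa
Substitute:
  P = (1.695 × 10⁹) × 0.0001691
  P = 286600 N
Convert: P = 286600 N = 286.6 kN
Final answer: P = 286.6 kN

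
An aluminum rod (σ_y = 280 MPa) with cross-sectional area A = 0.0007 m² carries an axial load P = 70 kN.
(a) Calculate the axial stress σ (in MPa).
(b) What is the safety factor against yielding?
(a) Axial stress σ = P/A. Convert P = 70 kN = 70000 N.
  σ = 70000 / 0.0007 = 1 × 10⁸ Pa = 100 MPa
(b) Safety factor SF = σ_y/σ = 280 / 100 = 2.8
Final answer: (a) σ = 100 MPa, (b) SF = 2.8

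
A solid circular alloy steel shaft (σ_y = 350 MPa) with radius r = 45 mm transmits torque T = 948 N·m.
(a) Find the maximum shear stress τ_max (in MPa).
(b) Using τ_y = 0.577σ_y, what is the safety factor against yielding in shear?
(a) For a solid circular shaft, τ_max = T·r/J with J = π·r^4/2, i.e. τ_max = 2·T / (π·r^3). Convert r = 45 mm = 0.045 m.
  τ_max = (2 × 948) / (π × 0.045^3) = 6.623 × 10⁶ Pa = 6.623 MPa
(b) τ_y = 0.577 × 350 = 201.95 MPa
  SF = τ_y/τ_max = 201.95 / 6.623 = 30.49
Final answer: (a) τ_max = 6.623 MPa, (b) SF = 30.49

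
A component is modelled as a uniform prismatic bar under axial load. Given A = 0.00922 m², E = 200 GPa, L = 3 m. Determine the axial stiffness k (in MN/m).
Model: a uniform prismatic bar under axial load, so k = (A·E) / L.
Convert to SI units:
  E = 200 GPa = 2 × 10¹¹ Pa
Substitute:
  k = (0.00922 × (2 × 10¹¹)) / 3
  k = 6.147 × 10⁸ N/m
Convert: k = 6.147 × 10⁸ N/m = 614.7 MN/m
Final answer: k = 614.7 MN/m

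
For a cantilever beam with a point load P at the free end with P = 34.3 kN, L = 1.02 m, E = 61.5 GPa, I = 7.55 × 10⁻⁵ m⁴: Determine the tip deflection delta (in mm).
Model: a cantilever beam with a point load P at the free end, so delta = (P·L^3) / (3·E·I).
Convert to SI units:
  P = 34.3 kN = 34300 N
  E = 61.5 GPa = 6.15 × 10¹⁰ Pa
Substitute:
  delta = (34300 × 1.02^3) / (3 × (6.15 × 10¹⁰) × (7.55 × 10⁻⁵))
  delta = 0.002613 m
Convert: delta = 0.002613 m = 2.613 mm
Final answer: delta = 2.613 mm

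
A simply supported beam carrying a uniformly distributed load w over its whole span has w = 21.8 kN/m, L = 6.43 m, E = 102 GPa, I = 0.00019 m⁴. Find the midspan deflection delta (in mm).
Model: a simply supported beam carrying a uniformly distributed load w over its whole span, so delta = (5·w·L^4) / (384·E·I).
Convert to SI units:
  w = 21.8 kN/m = 21800 N/m
  E = 102 GPa = 1.02 × 10¹¹ Pa
Substitute:
  delta = (5 × 21800 × 6.43^4) / (384 × (1.02 × 10¹¹) × 0.00019)
  delta = 0.02504 m
Convert: delta = 0.02504 m = 25.04 mm
Final answer: delta = 25.04 mm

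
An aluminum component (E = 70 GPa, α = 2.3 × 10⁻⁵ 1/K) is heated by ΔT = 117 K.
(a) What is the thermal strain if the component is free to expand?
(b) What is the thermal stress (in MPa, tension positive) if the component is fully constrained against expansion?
(a) Free thermal strain ε_th = α·ΔT = (2.3 × 10⁻⁵) × 117 = 0.002691
(b) Fully constrained, the expansion is suppressed, so σ = -E·α·ΔT. Convert E = 70 GPa = 7 × 10¹⁰ Pa.
  σ = -(7 × 10¹⁰) × (2.3 × 10⁻⁵) × 117 = -1.884 × 10⁸ Pa = -188.4 MPa (compressive)
Final answer: (a) ε_th = 0.002691, (b) σ = -188.4 MPa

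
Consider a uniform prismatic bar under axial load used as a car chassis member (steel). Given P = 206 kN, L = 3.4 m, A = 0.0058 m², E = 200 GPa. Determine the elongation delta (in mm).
Model: a uniform prismatic bar under axial load, so delta = (P·L) / (A·E).
Convert to SI units:
  P = 206 kN = 206000 N
  E = 200 GPa = 2 × 10¹¹ Pa
Substitute:
  delta = (206000 × 3.4) / (0.0058 × (2 × 10¹¹))
  delta = 0.0006038 m
Convert: delta = 0.0006038 m = 0.6038 mm
Final answer: delta = 0.6038 mm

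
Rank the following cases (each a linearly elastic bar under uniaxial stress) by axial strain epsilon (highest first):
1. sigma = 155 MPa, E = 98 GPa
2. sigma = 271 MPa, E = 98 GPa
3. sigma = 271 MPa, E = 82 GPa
Model: a linearly elastic bar under uniaxial stress, so epsilon = sigma / E (SI units).
  Case 1: epsilon = (1.55 × 10⁸) / (9.8 × 10¹⁰) = 0.001582
  Case 2: epsilon = (2.71 × 10⁸) / (9.8 × 10¹⁰) = 0.002765
  Case 3: epsilon = (2.71 × 10⁸) / (8.2 × 10¹⁰) = 0.003305
Ordering: 0.003305 (case 3) > 0.002765 (case 2) > 0.001582 (case 1)
Final answer: 3, 2, 1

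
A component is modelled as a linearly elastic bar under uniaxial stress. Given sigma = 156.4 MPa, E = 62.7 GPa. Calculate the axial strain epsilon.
Model: a linearly elastic bar under uniaxial stress, so epsilon = sigma / E.
Convert to SI units:
  sigma = 156.4 MPa = 1.564 × 10⁸ Pa
  E = 62.7 GPa = 6.27 × 10¹⁰ Pa
Substitute:
  epsilon = (1.564 × 10⁸) / (6.27 × 10¹⁰)
  epsilon = 0.002494
Final answer: epsilon = 0.002494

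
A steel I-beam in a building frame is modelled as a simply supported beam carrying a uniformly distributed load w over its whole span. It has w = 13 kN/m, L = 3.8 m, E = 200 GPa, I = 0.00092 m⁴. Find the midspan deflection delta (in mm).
Model: a simply supported beam carrying a uniformly distributed load w over its whole span, so delta = (5·w·L^4) / (384·E·I).
Convert to SI units:
  w = 13 kN/m = 13000 N/m
  E = 200 GPa = 2 × 10¹¹ Pa
Substitute:
  delta = (5 × 13000 × 3.8^4) / (384 × (2 × 10¹¹) × 0.00092)
  delta = 0.0001918 m
Convert: delta = 0.0001918 m = 0.1918 mm
Final answer: delta = 0.1918 mm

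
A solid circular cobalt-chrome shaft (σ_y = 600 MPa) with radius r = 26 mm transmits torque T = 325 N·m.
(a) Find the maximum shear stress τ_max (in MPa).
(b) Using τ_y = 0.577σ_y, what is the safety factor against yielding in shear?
(a) For a solid circular shaft, τ_max = T·r/J with J = π·r^4/2, i.e. τ_max = 2·T / (π·r^3). Convert r = 26 mm = 0.026 m.
  τ_max = (2 × 325) / (π × 0.026^3) = 1.177 × 10⁷ Pa = 11.77 MPa
(b) τ_y = 0.577 × 600 = 346.2 MPa
  SF = τ_y/τ_max = 346.2 / 11.77 = 29.41
Final answer: (a) τ_max = 11.77 MPa, (b) SF = 29.41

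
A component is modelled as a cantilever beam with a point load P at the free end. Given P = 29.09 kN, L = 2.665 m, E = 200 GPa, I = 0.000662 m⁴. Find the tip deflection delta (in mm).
Model: a cantilever beam with a point load P at the free end, so delta = (P·L^3) / (3·E·I).
Convert to SI units:
  P = 29.09 kN = 29090 N
  E = 200 GPa = 2 × 10¹¹ Pa
Substitute:
  delta = (29090 × 2.665^3) / (3 × (2 × 10¹¹) × 0.000662)
  delta = 0.001386 m
Convert: delta = 0.001386 m = 1.386 mm
Final answer: delta = 1.386 mm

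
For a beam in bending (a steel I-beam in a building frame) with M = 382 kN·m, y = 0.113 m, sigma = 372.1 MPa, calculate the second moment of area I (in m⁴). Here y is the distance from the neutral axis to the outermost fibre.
Model: a beam in bending, so sigma = (M·y) / I.
Solve for I: I = (M·y) / sigma.
Convert to SI units:
  M = 382 kN·m = 382000 N·m
  sigma = 372.1 MPa = 3.721 × 10⁸ Pa
Substitute:
  I = (382000 × 0.113) / (3.721 × 10⁸)
  I = 0.000116 m⁴
Final answer: I = 0.000116 m⁴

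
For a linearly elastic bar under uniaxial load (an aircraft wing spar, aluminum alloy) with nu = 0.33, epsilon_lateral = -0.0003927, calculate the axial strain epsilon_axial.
Model: a linearly elastic bar under uniaxial load, so epsilon_lateral = -nu·epsilon_axial.
Solve for epsilon_axial: epsilon_axial = -epsilon_lateral / nu.
Substitute:
  epsilon_axial = -(-0.0003927) / 0.33
  epsilon_axial = 0.00119
Final answer: epsilon_axial = 0.00119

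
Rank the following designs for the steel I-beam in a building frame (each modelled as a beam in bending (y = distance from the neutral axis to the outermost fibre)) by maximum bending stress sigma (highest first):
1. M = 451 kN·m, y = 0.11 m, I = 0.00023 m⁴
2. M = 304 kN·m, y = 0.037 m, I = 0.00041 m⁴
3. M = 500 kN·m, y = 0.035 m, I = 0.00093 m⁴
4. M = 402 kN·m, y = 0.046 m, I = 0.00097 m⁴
Model: a beam in bending (y = distance from the neutral axis to the outermost fibre), so sigma = (M·y) / I (SI units).
  Case 1: sigma = (451000 × 0.11) / 0.00023 = 2.157 × 10⁸ Pa = 215.7 MPa
  Case 2: sigma = (304000 × 0.037) / 0.00041 = 2.743 × 10⁷ Pa = 27.43 MPa
  Case 3: sigma = (500000 × 0.035) / 0.00093 = 1.882 × 10⁷ Pa = 18.82 MPa
  Case 4: sigma = (402000 × 0.046) / 0.00097 = 1.906 × 10⁷ Pa = 19.06 MPa
Ordering: 215.7 MPa (case 1) > 27.43 MPa (case 2) > 19.06 MPa (case 4) > 18.82 MPa (case 3)
Final answer: 1, 2, 4, 3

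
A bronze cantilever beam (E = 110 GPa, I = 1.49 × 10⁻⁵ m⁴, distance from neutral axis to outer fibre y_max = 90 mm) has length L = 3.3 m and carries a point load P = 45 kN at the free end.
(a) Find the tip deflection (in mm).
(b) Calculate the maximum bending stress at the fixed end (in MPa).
(a) Tip deflection of a cantilever with an end point load: δ = P·L^3 / (3·E·I). Convert P = 45 kN = 45000 N, E = 110 GPa = 1.1 × 10¹¹ Pa.
  δ = (45000 × 3.3^3) / (3 × (1.1 × 10¹¹) × (1.49 × 10⁻⁵)) = 0.3289 m = 328.9 mm
(b) Maximum bending moment at the fixed end: M = P·L = 45000 × 3.3 = 148500 N·m. Convert y_max = 90 mm = 0.09 m.
  σ = M·y_max / I = (148500 × 0.09) / (1.49 × 10⁻⁵) = 8.97 × 10⁸ Pa = 897 MPa
Final answer: (a) δ = 328.9 mm, (b) σ = 897 MPa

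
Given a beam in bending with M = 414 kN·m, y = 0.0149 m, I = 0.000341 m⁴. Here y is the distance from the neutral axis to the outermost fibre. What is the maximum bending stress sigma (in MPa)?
Model: a beam in bending, so sigma = (M·y) / I.
Convert to SI units:
  M = 414 kN·m = 414000 N·m
Substitute:
  sigma = (414000 × 0.0149) / 0.000341
  sigma = 1.809 × 10⁷ Pa
Convert: sigma = 1.809 × 10⁷ Pa = 18.09 MPa
Final answer: sigma = 18.09 MPa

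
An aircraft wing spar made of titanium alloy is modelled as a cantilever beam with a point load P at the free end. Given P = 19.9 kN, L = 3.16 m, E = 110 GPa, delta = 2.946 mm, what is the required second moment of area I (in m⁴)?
Model: a cantilever beam with a point load P at the free end, so delta = (P·L^3) / (3·E·I).
Solve for I: I = (P·L^3) / (3·delta·E).
Convert to SI units:
  P = 19.9 kN = 19900 N
  E = 110 GPa = 1.1 × 10¹¹ Pa
  delta = 2.946 mm = 0.002946 m
Substitute:
  I = (19900 × 3.16^3) / (3 × 0.002946 × (1.1 × 10¹¹))
  I = 0.0006459 m⁴
Final answer: I = 0.0006459 m⁴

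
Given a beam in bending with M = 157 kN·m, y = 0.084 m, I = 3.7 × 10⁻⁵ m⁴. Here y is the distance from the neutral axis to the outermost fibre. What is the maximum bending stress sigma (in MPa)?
Model: a beam in bending, so sigma = (M·y) / I.
Convert to SI units:
  M = 157 kN·m = 157000 N·m
Substitute:
  sigma = (157000 × 0.084) / (3.7 × 10⁻⁵)
  sigma = 3.564 × 10⁸ Pa
Convert: sigma = 3.564 × 10⁸ Pa = 356.4 MPa
Final answer: sigma = 356.4 MPa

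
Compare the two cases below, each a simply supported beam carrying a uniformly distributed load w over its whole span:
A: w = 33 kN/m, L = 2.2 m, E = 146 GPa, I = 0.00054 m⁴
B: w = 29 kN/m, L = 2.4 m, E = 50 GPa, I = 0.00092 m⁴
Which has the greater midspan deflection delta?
Model: a simply supported beam carrying a uniformly distributed load w over its whole span, so delta = (5·w·L^4) / (384·E·I) (SI units).
  A: delta = (5 × 33000 × 2.2^4) / (384 × (1.46 × 10¹¹) × 0.00054) = 0.0001277 m = 0.1277 mm
  B: delta = (5 × 29000 × 2.4^4) / (384 × (5 × 10¹⁰) × 0.00092) = 0.0002723 m = 0.2723 mm
0.2723 mm > 0.1277 mm, so B is larger.
Final answer: B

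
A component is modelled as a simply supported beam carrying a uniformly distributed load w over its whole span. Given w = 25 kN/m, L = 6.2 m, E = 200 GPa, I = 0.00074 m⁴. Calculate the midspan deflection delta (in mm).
Model: a simply supported beam carrying a uniformly distributed load w over its whole span, so delta = (5·w·L^4) / (384·E·I).
Convert to SI units:
  w = 25 kN/m = 25000 N/m
  E = 200 GPa = 2 × 10¹¹ Pa
Substitute:
  delta = (5 × 25000 × 6.2^4) / (384 × (2 × 10¹¹) × 0.00074)
  delta = 0.00325 m
Convert: delta = 0.00325 m = 3.25 mm
Final answer: delta = 3.25 mm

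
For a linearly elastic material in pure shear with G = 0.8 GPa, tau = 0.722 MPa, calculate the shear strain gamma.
Model: a linearly elastic material in pure shear, so tau = G·gamma.
Solve for gamma: gamma = tau / G.
Convert to SI units:
  G = 0.8 GPa = 8 × 10⁸ Pa
  tau = 0.722 MPa = 722000 Pa
Substitute:
  gamma = 722000 / (8 × 10⁸)
  gamma = 0.0009025
Final answer: gamma = 0.0009025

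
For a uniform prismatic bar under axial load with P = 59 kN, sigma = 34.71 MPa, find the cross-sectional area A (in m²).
Model: a uniform prismatic bar under axial load, so sigma = P / A.
Solve for A: A = P / sigma.
Convert to SI units:
  P = 59 kN = 59000 N
  sigma = 34.71 MPa = 3.471 × 10⁷ Pa
Substitute:
  A = 59000 / (3.471 × 10⁷)
  A = 0.0017 m²
Final answer: A = 0.0017 m²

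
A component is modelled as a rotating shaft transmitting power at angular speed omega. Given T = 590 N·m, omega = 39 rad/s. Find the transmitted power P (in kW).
Model: a rotating shaft transmitting power at angular speed omega, so P = T·omega.
Substitute:
  P = 590 × 39
  P = 23010 W
Convert: P = 23010 W = 23.01 kW
Final answer: P = 23.01 kW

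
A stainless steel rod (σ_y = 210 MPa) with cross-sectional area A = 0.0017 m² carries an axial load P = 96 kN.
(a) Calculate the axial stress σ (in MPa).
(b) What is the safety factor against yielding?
(a) Axial stress σ = P/A. Convert P = 96 kN = 96000 N.
  σ = 96000 / 0.0017 = 5.647 × 10⁷ Pa = 56.47 MPa
(b) Safety factor SF = σ_y/σ = 210 / 56.47 = 3.719
Final answer: (a) σ = 56.47 MPa, (b) SF = 3.719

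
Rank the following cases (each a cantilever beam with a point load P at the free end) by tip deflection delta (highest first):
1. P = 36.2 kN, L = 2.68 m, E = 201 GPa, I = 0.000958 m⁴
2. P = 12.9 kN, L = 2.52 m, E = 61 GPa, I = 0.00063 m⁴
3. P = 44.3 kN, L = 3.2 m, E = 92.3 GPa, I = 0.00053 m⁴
Model: a cantilever beam with a point load P at the free end, so delta = (P·L^3) / (3·E·I) (SI units).
  Case 1: delta = (36200 × 2.68^3) / (3 × (2.01 × 10¹¹) × 0.000958) = 0.001206 m = 1.206 mm
  Case 2: delta = (12900 × 2.52^3) / (3 × (6.1 × 10¹⁰) × 0.00063) = 0.001791 m = 1.791 mm
  Case 3: delta = (44300 × 3.2^3) / (3 × (9.23 × 10¹⁰) × 0.00053) = 0.009891 m = 9.891 mm
Ordering: 9.891 mm (case 3) > 1.791 mm (case 2) > 1.206 mm (case 1)
Final answer: 3, 2, 1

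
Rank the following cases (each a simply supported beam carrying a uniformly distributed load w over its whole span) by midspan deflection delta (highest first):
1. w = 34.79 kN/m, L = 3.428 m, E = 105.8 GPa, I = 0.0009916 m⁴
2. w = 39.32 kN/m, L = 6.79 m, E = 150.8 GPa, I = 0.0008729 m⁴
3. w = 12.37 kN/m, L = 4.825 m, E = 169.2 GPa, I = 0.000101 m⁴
Model: a simply supported beam carrying a uniformly distributed load w over its whole span, so delta = (5·w·L^4) / (384·E·I) (SI units).
  Case 1: delta = (5 × 34790 × 3.428^4) / (384 × (1.058 × 10¹¹) × 0.0009916) = 0.0005963 m = 0.5963 mm
  Case 2: delta = (5 × 39320 × 6.79^4) / (384 × (1.508 × 10¹¹) × 0.0008729) = 0.008267 m = 8.267 mm
  Case 3: delta = (5 × 12370 × 4.825^4) / (384 × (1.692 × 10¹¹) × 0.000101) = 0.005108 m = 5.108 mm
Ordering: 8.267 mm (case 2) > 5.108 mm (case 3) > 0.5963 mm (case 1)
Final answer: 2, 3, 1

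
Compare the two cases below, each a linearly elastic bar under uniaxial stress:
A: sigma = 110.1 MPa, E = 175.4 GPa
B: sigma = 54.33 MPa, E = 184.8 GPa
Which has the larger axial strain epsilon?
Model: a linearly elastic bar under uniaxial stress, so epsilon = sigma / E (SI units).
  A: epsilon = (1.101 × 10⁸) / (1.754 × 10¹¹) = 0.0006277
  B: epsilon = (5.433 × 10⁷) / (1.848 × 10¹¹) = 0.000294
0.0006277 > 0.000294, so A is larger.
Final answer: A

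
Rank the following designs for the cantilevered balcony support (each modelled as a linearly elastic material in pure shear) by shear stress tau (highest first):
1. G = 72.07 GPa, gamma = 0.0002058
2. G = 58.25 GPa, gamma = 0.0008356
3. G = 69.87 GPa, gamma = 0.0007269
Model: a linearly elastic material in pure shear, so tau = G·gamma (SI units).
  Case 1: tau = (7.207 × 10¹⁰) × 0.0002058 = 1.483 × 10⁷ Pa = 14.83 MPa
  Case 2: tau = (5.825 × 10¹⁰) × 0.0008356 = 4.867 × 10⁷ Pa = 48.67 MPa
  Case 3: tau = (6.987 × 10¹⁰) × 0.0007269 = 5.079 × 10⁷ Pa = 50.79 MPa
Ordering: 50.79 MPa (case 3) > 48.67 MPa (case 2) > 14.83 MPa (case 1)
Final answer: 3, 2, 1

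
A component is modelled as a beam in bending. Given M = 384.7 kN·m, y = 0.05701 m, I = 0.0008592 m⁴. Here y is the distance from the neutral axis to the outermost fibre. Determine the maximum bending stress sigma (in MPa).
Model: a beam in bending, so sigma = (M·y) / I.
Convert to SI units:
  M = 384.7 kN·m = 384700 N·m
Substitute:
  sigma = (384700 × 0.05701) / 0.0008592
  sigma = 2.553 × 10⁷ Pa
Convert: sigma = 2.553 × 10⁷ Pa = 25.53 MPa
Final answer: sigma = 25.53 MPa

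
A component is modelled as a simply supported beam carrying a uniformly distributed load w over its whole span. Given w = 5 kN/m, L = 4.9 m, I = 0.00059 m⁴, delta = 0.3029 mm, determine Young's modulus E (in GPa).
Model: a simply supported beam carrying a uniformly distributed load w over its whole span, so delta = (5·w·L^4) / (384·E·I).
Solve for E: E = (5·w·L^4) / (384·delta·I).
Convert to SI units:
  w = 5 kN/m = 5000 N/m
  delta = 0.3029 mm = 0.0003029 m
Substitute:
  E = (5 × 5000 × 4.9^4) / (384 × 0.0003029 × 0.00059)
  E = 2.1 × 10¹¹ Pa
Convert: E = 2.1 × 10¹¹ Pa = 210 GPa
Final answer: E = 210 GPa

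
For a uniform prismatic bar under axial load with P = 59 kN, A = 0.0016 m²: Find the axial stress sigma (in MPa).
Model: a uniform prismatic bar under axial load, so sigma = P / A.
Convert to SI units:
  P = 59 kN = 59000 N
Substitute:
  sigma = 59000 / 0.0016
  sigma = 3.688 × 10⁷ Pa
Convert: sigma = 3.688 × 10⁷ Pa = 36.88 MPa
Final answer: sigma = 36.88 MPa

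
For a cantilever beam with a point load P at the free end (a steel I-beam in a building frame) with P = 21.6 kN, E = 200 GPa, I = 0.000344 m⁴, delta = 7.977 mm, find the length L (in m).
Model: a cantilever beam with a point load P at the free end, so delta = (P·L^3) / (3·E·I).
Solve for L: L = ((3·delta·E·I) / P)^(1/3).
Convert to SI units:
  P = 21.6 kN = 21600 N
  E = 200 GPa = 2 × 10¹¹ Pa
  delta = 7.977 mm = 0.007977 m
Substitute:
  L = ((3 × 0.007977 × (2 × 10¹¹) × 0.000344) / 21600)^(1/3)
  L = 4.24 m
Final answer: L = 4.24 m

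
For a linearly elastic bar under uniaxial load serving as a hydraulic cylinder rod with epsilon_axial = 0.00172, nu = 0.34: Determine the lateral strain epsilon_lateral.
Model: a linearly elastic bar under uniaxial load, so epsilon_lateral = -nu·epsilon_axial.
Substitute:
  epsilon_lateral = -(0.34 × 0.00172)
  epsilon_lateral = -0.0005848
Final answer: epsilon_lateral = -0.0005848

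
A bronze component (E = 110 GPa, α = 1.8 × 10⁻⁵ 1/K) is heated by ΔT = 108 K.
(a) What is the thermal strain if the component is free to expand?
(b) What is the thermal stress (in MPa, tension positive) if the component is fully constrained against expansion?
(a) Free thermal strain ε_th = α·ΔT = (1.8 × 10⁻⁵) × 108 = 0.001944
(b) Fully constrained, the expansion is suppressed, so σ = -E·α·ΔT. Convert E = 110 GPa = 1.1 × 10¹¹ Pa.
  σ = -(1.1 × 10¹¹) × (1.8 × 10⁻⁵) × 108 = -2.138 × 10⁸ Pa = -213.8 MPa (compressive)
Final answer: (a) ε_th = 0.001944, (b) σ = -213.8 MPa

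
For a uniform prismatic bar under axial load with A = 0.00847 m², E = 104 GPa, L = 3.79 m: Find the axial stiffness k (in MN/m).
Model: a uniform prismatic bar under axial load, so k = (A·E) / L.
Convert to SI units:
  E = 104 GPa = 1.04 × 10¹¹ Pa
Substitute:
  k = (0.00847 × (1.04 × 10¹¹)) / 3.79
  k = 2.324 × 10⁸ N/m
Convert: k = 2.324 × 10⁸ N/m = 232.4 MN/m
Final answer: k = 232.4 MN/m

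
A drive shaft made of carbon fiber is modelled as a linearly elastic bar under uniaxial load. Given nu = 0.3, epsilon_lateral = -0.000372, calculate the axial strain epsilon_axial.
Model: a linearly elastic bar under uniaxial load, so epsilon_lateral = -nu·epsilon_axial.
Solve for epsilon_axial: epsilon_axial = -epsilon_lateral / nu.
Substitute:
  epsilon_axial = -(-0.000372) / 0.3
  epsilon_axial = 0.00124
Final answer: epsilon_axial = 0.00124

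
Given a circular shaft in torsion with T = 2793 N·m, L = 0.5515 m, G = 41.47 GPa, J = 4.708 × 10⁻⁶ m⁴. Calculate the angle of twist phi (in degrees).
Model: a circular shaft in torsion, so phi = (T·L) / (G·J).
Convert to SI units:
  G = 41.47 GPa = 4.147 × 10¹⁰ Pa
Substitute:
  phi = (2793 × 0.5515) / ((4.147 × 10¹⁰) × (4.708 × 10⁻⁶))
  phi = 0.007889 rad
Convert to degrees: phi = 0.007889 × 180/π = 0.452°
Final answer: phi = 0.452°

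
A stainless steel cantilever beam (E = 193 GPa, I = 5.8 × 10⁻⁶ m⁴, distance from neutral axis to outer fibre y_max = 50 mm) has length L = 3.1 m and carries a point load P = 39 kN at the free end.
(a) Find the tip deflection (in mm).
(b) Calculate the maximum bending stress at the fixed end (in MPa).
(a) Tip deflection of a cantilever with an end point load: δ = P·L^3 / (3·E·I). Convert P = 39 kN = 39000 N, E = 193 GPa = 1.93 × 10¹¹ Pa.
  δ = (39000 × 3.1^3) / (3 × (1.93 × 10¹¹) × (5.8 × 10⁻⁶)) = 0.346 m = 346 mm
(b) Maximum bending moment at the fixed end: M = P·L = 39000 × 3.1 = 120900 N·m. Convert y_max = 50 mm = 0.05 m.
  σ = M·y_max / I = (120900 × 0.05) / (5.8 × 10⁻⁶) = 1.042 × 10⁹ Pa = 1042 MPa
Final answer: (a) δ = 346 mm, (b) σ = 1042 MPa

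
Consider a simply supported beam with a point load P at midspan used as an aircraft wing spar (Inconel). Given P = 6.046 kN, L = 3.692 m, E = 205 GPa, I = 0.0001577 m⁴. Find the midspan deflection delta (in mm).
Model: a simply supported beam with a point load P at midspan, so delta = (P·L^3) / (48·E·I).
Convert to SI units:
  P = 6.046 kN = 6046 N
  E = 205 GPa = 2.05 × 10¹¹ Pa
Substitute:
  delta = (6046 × 3.692^3) / (48 × (2.05 × 10¹¹) × 0.0001577)
  delta = 0.0001961 m
Convert: delta = 0.0001961 m = 0.1961 mm
Final answer: delta = 0.1961 mm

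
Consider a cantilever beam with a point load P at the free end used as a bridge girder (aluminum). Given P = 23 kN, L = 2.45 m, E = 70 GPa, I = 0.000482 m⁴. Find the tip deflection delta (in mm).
Model: a cantilever beam with a point load P at the free end, so delta = (P·L^3) / (3·E·I).
Convert to SI units:
  P = 23 kN = 23000 N
  E = 70 GPa = 7 × 10¹⁰ Pa
Substitute:
  delta = (23000 × 2.45^3) / (3 × (7 × 10¹⁰) × 0.000482)
  delta = 0.003342 m
Convert: delta = 0.003342 m = 3.342 mm
Final answer: delta = 3.342 mm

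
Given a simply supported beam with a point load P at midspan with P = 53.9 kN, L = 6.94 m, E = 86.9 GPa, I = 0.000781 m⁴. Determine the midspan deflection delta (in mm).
Model: a simply supported beam with a point load P at midspan, so delta = (P·L^3) / (48·E·I).
Convert to SI units:
  P = 53.9 kN = 53900 N
  E = 86.9 GPa = 8.69 × 10¹⁰ Pa
Substitute:
  delta = (53900 × 6.94^3) / (48 × (8.69 × 10¹⁰) × 0.000781)
  delta = 0.00553 m
Convert: delta = 0.00553 m = 5.53 mm
Final answer: delta = 5.53 mm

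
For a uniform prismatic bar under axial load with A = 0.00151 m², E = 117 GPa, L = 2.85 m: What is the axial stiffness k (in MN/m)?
Model: a uniform prismatic bar under axial load, so k = (A·E) / L.
Convert to SI units:
  E = 117 GPa = 1.17 × 10¹¹ Pa
Substitute:
  k = (0.00151 × (1.17 × 10¹¹)) / 2.85
  k = 6.199 × 10⁷ N/m
Convert: k = 6.199 × 10⁷ N/m = 61.99 MN/m
Final answer: k = 61.99 MN/m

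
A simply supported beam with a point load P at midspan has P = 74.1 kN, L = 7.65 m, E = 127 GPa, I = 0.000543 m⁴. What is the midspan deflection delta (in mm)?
Model: a simply supported beam with a point load P at midspan, so delta = (P·L^3) / (48·E·I).
Convert to SI units:
  P = 74.1 kN = 74100 N
  E = 127 GPa = 1.27 × 10¹¹ Pa
Substitute:
  delta = (74100 × 7.65^3) / (48 × (1.27 × 10¹¹) × 0.000543)
  delta = 0.01002 m
Convert: delta = 0.01002 m = 10.02 mm
Final answer: delta = 10.02 mm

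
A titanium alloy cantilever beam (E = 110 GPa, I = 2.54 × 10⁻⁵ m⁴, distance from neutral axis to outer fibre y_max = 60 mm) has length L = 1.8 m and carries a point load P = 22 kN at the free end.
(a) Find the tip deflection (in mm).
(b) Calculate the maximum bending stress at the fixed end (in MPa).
(a) Tip deflection of a cantilever with an end point load: δ = P·L^3 / (3·E·I). Convert P = 22 kN = 22000 N, E = 110 GPa = 1.1 × 10¹¹ Pa.
  δ = (22000 × 1.8^3) / (3 × (1.1 × 10¹¹) × (2.54 × 10⁻⁵)) = 0.01531 m = 15.31 mm
(b) Maximum bending moment at the fixed end: M = P·L = 22000 × 1.8 = 39600 N·m. Convert y_max = 60 mm = 0.06 m.
  σ = M·y_max / I = (39600 × 0.06) / (2.54 × 10⁻⁵) = 9.354 × 10⁷ Pa = 93.54 MPa
Final answer: (a) δ = 15.31 mm, (b) σ = 93.54 MPa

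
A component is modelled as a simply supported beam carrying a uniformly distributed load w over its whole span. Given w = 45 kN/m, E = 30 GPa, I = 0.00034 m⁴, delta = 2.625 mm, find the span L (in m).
Model: a simply supported beam carrying a uniformly distributed load w over its whole span, so delta = (5·w·L^4) / (384·E·I).
Solve for L: L = ((384·delta·E·I) / (5·w))^(1/4).
Convert to SI units:
  w = 45 kN/m = 45000 N/m
  E = 30 GPa = 3 × 10¹⁰ Pa
  delta = 2.625 mm = 0.002625 m
Substitute:
  L = ((384 × 0.002625 × (3 × 10¹⁰) × 0.00034) / (5 × 45000))^(1/4)
  L = 2.6 m
Final answer: L = 2.6 m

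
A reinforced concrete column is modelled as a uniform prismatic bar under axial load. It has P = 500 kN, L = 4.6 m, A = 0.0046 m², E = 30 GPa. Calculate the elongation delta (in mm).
Model: a uniform prismatic bar under axial load, so delta = (P·L) / (A·E).
Convert to SI units:
  P = 500 kN = 500000 N
  E = 30 GPa = 3 × 10¹⁰ Pa
Substitute:
  delta = (500000 × 4.6) / (0.0046 × (3 × 10¹⁰))
  delta = 0.01667 m
Convert: delta = 0.01667 m = 16.67 mm
Final answer: delta = 16.67 mm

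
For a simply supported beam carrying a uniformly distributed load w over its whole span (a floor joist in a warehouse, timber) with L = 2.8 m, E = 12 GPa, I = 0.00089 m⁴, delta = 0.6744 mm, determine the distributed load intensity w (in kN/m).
Model: a simply supported beam carrying a uniformly distributed load w over its whole span, so delta = (5·w·L^4) / (384·E·I).
Solve for w: w = (384·delta·E·I) / (5·L^4).
Convert to SI units:
  E = 12 GPa = 1.2 × 10¹⁰ Pa
  delta = 0.6744 mm = 0.0006744 m
Substitute:
  w = (384 × 0.0006744 × (1.2 × 10¹⁰) × 0.00089) / (5 × 2.8^4)
  w = 8999 N/m
Convert: w = 8999 N/m = 8.999 kN/m
Final answer: w = 8.999 kN/m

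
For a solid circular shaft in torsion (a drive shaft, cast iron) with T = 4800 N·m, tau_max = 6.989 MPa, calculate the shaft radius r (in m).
Model: a solid circular shaft in torsion, so tau_max = (2·T) / (π·r^3).
Solve for r: r = ((2·T) / (π·tau_max))^(1/3).
Convert to SI units:
  tau_max = 6.989 MPa = 6.989 × 10⁶ Pa
Substitute:
  r = ((2 × 4800) / (π × (6.989 × 10⁶)))^(1/3)
  r = 0.0759 m
Final answer: r = 0.0759 m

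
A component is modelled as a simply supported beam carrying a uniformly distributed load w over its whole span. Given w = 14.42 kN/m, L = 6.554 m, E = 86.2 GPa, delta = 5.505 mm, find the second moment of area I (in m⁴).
Model: a simply supported beam carrying a uniformly distributed load w over its whole span, so delta = (5·w·L^4) / (384·E·I).
Solve for I: I = (5·w·L^4) / (384·delta·E).
Convert to SI units:
  w = 14.42 kN/m = 14420 N/m
  E = 86.2 GPa = 8.62 × 10¹⁰ Pa
  delta = 5.505 mm = 0.005505 m
Substitute:
  I = (5 × 14420 × 6.554^4) / (384 × 0.005505 × (8.62 × 10¹⁰))
  I = 0.0007301 m⁴
Final answer: I = 0.0007301 m⁴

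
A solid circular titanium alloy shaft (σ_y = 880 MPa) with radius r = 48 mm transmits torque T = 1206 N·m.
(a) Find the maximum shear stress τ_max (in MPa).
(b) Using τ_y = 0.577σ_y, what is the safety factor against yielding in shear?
(a) For a solid circular shaft, τ_max = T·r/J with J = π·r^4/2, i.e. τ_max = 2·T / (π·r^3). Convert r = 48 mm = 0.048 m.
  τ_max = (2 × 1206) / (π × 0.048^3) = 6.942 × 10⁶ Pa = 6.942 MPa
(b) τ_y = 0.577 × 880 = 507.76 MPa
  SF = τ_y/τ_max = 507.76 / 6.942 = 73.14
Final answer: (a) τ_max = 6.942 MPa, (b) SF = 73.14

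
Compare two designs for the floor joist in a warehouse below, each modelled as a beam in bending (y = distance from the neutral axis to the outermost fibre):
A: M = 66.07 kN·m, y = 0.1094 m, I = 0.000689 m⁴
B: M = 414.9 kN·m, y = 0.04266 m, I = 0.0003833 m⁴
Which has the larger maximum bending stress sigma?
Model: a beam in bending (y = distance from the neutral axis to the outermost fibre), so sigma = (M·y) / I (SI units).
  A: sigma = (66070 × 0.1094) / 0.000689 = 1.049 × 10⁷ Pa = 10.49 MPa
  B: sigma = (414900 × 0.04266) / 0.0003833 = 4.618 × 10⁷ Pa = 46.18 MPa
46.18 MPa > 10.49 MPa, so B is larger.
Final answer: B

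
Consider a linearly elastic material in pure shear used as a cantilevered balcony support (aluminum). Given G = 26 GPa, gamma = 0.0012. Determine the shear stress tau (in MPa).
Model: a linearly elastic material in pure shear, so tau = G·gamma.
Convert to SI units:
  G = 26 GPa = 2.6 × 10¹⁰ Pa
Substitute:
  tau = (2.6 × 10¹⁰) × 0.0012
  tau = 3.12 × 10⁷ Pa
Convert: tau = 3.12 × 10⁷ Pa = 31.2 MPa
Final answer: tau = 31.2 MPa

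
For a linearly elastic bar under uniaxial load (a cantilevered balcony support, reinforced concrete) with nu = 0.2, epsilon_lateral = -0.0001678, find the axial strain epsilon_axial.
Model: a linearly elastic bar under uniaxial load, so epsilon_lateral = -nu·epsilon_axial.
Solve for epsilon_axial: epsilon_axial = -epsilon_lateral / nu.
Substitute:
  epsilon_axial = -(-0.0001678) / 0.2
  epsilon_axial = 0.000839
Final answer: epsilon_axial = 0.000839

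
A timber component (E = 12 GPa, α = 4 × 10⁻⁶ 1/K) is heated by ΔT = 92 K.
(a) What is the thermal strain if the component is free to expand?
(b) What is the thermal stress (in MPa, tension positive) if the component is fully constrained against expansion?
(a) Free thermal strain ε_th = α·ΔT = (4 × 10⁻⁶) × 92 = 0.000368
(b) Fully constrained, the expansion is suppressed, so σ = -E·α·ΔT. Convert E = 12 GPa = 1.2 × 10¹⁰ Pa.
  σ = -(1.2 × 10¹⁰) × (4 × 10⁻⁶) × 92 = -4.416 × 10⁶ Pa = -4.416 MPa (compressive)
Final answer: (a) ε_th = 0.000368, (b) σ = -4.416 MPa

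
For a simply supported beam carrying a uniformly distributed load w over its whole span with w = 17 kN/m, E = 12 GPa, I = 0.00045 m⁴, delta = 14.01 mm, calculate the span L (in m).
Model: a simply supported beam carrying a uniformly distributed load w over its whole span, so delta = (5·w·L^4) / (384·E·I).
Solve for L: L = ((384·delta·E·I) / (5·w))^(1/4).
Convert to SI units:
  w = 17 kN/m = 17000 N/m
  E = 12 GPa = 1.2 × 10¹⁰ Pa
  delta = 14.01 mm = 0.01401 m
Substitute:
  L = ((384 × 0.01401 × (1.2 × 10¹⁰) × 0.00045) / (5 × 17000))^(1/4)
  L = 4.3 m
Final answer: L = 4.3 m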